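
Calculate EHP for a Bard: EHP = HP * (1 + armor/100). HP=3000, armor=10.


EHP = 3000 * (1 + 10/100)
= 3000 * (1 + 0.1)
= 3000 * 1.1
= 3300.0

3300.0 EHP


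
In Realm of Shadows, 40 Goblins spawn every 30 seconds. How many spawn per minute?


Spawns per minute = count * (60 / interval)
= 40 * (60 / 30)
= 40 * 2.0
= 80.0

80.0 per minute


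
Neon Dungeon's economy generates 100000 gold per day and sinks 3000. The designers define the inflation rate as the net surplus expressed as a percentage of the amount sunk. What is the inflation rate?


Net gold = 100000 - 3000 = 97000
Inflation rate = net / sunk * 100 = 97000 / 3000 * 100
= 32.333333 * 100
= 3233.33%

3233.33%


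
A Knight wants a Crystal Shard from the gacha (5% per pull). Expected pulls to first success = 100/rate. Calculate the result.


Expected pulls for a geometric distribution = 1/p = 100 / rate%
= 100 / 5
= 20.0

20.0 pulls


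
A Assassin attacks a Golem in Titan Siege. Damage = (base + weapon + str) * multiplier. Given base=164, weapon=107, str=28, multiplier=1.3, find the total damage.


Sum base + weapon + str = 164 + 107 + 28 = 299
Multiply by 1.3:
299 * 1.3 = 388.7

388.7 damage


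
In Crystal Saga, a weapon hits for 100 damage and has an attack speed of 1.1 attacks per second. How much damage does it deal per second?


DPS = damage * attack_speed
= 100 * 1.1
= 110.0

110.0 DPS


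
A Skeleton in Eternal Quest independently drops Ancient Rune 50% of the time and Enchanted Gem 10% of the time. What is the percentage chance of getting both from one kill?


For independent events, P(both) = P(A) * P(B)
= 50% * 10%
= 500 / 100 %
= 5.0%

5.0%


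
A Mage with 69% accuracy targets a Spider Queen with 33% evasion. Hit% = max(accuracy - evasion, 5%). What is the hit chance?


accuracy - evasion = 69 - 33 = 36
Apply floor: max(36, 5) = 36
Hit chance = 36%

36%


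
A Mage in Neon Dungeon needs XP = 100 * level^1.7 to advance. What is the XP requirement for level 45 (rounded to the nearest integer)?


XP = 100 * level^1.7
Substitute level = 45:
XP = 100 * 45^1.7
= 100 * 646.3404
= 64634

64634 XP


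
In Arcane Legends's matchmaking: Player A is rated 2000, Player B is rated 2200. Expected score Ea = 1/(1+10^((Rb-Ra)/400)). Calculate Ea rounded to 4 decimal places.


Elo expected score: Ea = 1/(1 + 10^((Rb-Ra)/400))
Rb - Ra = 2200 - 2000 = 200
(Rb-Ra)/400 = 200/400 = 0.5
10^0.5 = 3.162278
Ea = 1/(1 + 3.162278) = 1/4.162278 = 0.2403

0.2403


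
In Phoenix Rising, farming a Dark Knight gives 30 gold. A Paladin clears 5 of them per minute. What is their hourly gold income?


Gold per minute = 30 * 5 = 150
Gold per hour = 150 * 60 = 9000

9000 gold/hour


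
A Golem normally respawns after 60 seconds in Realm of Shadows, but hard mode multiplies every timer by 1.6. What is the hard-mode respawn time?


Respawn time = base * multiplier
= 60 * 1.6
= 96.0 seconds

96.0 seconds


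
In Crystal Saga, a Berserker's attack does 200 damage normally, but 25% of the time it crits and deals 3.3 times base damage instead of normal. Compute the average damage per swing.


E[dmg] = base * (1 + crit_chance * (crit_mult - 1))
cc as decimal = 25/100 = 0.25
cm - 1 = 3.3 - 1 = 2.3
Bonus factor = 0.25 * 2.3 = 0.575
Total multiplier = 1 + 0.575 = 1.575
Expected damage = 200 * 1.575 = 315.00

315.00 damage


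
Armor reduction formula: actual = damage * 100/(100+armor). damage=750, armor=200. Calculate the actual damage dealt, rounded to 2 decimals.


actual = 750 * 100 / (100 + 200)
= 750 * 100 / 300
= 75000 / 300
= 250.00

250.00 damage


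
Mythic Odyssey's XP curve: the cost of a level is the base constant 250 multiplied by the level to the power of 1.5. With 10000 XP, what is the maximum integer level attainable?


XP = 250 * level^1.5, so level = (XP / 250)^(1/1.5)
= (10000 / 250)^(1/1.5)
= 40.0^0.6667
= 11.6961
Floor: level = 11

level 11


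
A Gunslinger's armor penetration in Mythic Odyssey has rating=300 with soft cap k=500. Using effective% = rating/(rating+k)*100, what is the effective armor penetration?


effective% = rating / (rating + k) * 100
= 300 / (300 + 500) * 100
= 300 / 800 * 100
= 0.375 * 100
= 37.50%

37.50%


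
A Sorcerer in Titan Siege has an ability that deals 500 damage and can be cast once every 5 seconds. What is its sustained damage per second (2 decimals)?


DPS = damage / cooldown
= 500 / 5
= 100.00

100.00 DPS


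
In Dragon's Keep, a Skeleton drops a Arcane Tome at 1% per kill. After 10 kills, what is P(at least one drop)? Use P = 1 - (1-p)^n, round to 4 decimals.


P(at least one) = 1 - P(none) = 1 - (1-p)^n
p = 1/100 = 0.01
1 - p = 0.99
(1 - p)^10 = 0.99^10 = 0.904382
P(at least one) = 1 - 0.904382 = 0.0956

0.0956


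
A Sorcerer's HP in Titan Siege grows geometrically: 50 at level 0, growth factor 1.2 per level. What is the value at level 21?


value = base * growth^level
= 50 * 1.2^21
= 50 * 46.00512
= 2300.26

2300.26 HP


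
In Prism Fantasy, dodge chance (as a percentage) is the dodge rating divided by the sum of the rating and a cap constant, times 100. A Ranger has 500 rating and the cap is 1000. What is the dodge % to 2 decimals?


dodge% = 500 / (500 + 1000) * 100
= 500 / 1500 * 100
= 0.333333 * 100
= 33.33%

33.33%


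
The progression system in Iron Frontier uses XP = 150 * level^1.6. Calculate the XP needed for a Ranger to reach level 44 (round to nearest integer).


XP = 150 * level^1.6
Substitute level = 44:
XP = 150 * 44^1.6
= 150 * 426.1125
= 63917

63917 XP


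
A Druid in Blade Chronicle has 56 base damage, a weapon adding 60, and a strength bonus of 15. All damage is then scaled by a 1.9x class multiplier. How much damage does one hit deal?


Sum base + weapon + str = 56 + 60 + 15 = 131
Multiply by 1.9:
131 * 1.9 = 248.9

248.9 damage


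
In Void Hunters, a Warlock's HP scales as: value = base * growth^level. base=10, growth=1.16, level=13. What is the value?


value = base * growth^level
= 10 * 1.16^13
= 10 * 6.885791
= 68.86

68.86 HP


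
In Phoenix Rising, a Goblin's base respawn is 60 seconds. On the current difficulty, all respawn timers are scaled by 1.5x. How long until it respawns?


Respawn time = base * multiplier
= 60 * 1.5
= 90.0 seconds

90.0 seconds


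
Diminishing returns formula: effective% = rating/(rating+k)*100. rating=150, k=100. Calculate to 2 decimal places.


effective% = rating / (rating + k) * 100
= 150 / (150 + 100) * 100
= 150 / 250 * 100
= 0.6 * 100
= 60.00%

60.00%


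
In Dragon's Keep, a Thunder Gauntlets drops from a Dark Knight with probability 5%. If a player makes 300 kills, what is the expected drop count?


Expected drops = kills * (drop_rate / 100)
= 300 * (5 / 100)
= 300 * 0.05
= 15.0

15.0 drops


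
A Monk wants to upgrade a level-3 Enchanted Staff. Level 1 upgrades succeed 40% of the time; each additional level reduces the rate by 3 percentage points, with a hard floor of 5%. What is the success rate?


raw_rate = 40 - 3 * (3 - 1)
= 40 - 3 * 2
= 40 - 6
= 34
Apply floor: max(34, 5) = 34%

34%


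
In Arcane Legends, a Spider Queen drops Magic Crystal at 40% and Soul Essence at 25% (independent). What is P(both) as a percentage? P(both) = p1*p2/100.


For independent events, P(both) = P(A) * P(B)
= 40% * 25%
= 1000 / 100 %
= 10.0%

10.0%


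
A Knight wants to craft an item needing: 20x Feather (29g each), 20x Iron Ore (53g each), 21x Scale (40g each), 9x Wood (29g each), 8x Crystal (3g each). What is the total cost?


Cost breakdown:
  Feather: 20 * 29 = 580
  Iron Ore: 20 * 53 = 1060
  Scale: 21 * 40 = 840
  Wood: 9 * 29 = 261
  Crystal: 8 * 3 = 24
Total = 580 + 1060 + 840 + 261 + 24 = 2765

2765 gold


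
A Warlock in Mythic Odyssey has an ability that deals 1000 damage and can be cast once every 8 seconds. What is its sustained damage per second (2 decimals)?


DPS = damage / cooldown
= 1000 / 8
= 125.00

125.00 DPS


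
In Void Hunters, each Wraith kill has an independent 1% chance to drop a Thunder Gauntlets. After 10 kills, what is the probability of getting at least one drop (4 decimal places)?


P(at least one) = 1 - P(none) = 1 - (1-p)^n
p = 1/100 = 0.01
1 - p = 0.99
(1 - p)^10 = 0.99^10 = 0.904382
P(at least one) = 1 - 0.904382 = 0.0956

0.0956


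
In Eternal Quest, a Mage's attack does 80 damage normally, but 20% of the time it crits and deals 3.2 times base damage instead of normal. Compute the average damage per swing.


E[dmg] = base * (1 + crit_chance * (crit_mult - 1))
cc as decimal = 20/100 = 0.2
cm - 1 = 3.2 - 1 = 2.2
Bonus factor = 0.2 * 2.2 = 0.44
Total multiplier = 1 + 0.44 = 1.44
Expected damage = 80 * 1.44 = 115.20

115.20 damage


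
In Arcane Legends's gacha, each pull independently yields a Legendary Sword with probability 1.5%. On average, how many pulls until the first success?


Expected pulls for a geometric distribution = 1/p = 100 / rate%
= 100 / 1.5
= 66.67

66.67 pulls


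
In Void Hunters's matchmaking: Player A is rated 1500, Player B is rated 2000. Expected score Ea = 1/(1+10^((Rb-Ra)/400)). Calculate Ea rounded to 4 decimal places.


Elo expected score: Ea = 1/(1 + 10^((Rb-Ra)/400))
Rb - Ra = 2000 - 1500 = 500
(Rb-Ra)/400 = 500/400 = 1.25
10^1.25 = 17.782794
Ea = 1/(1 + 17.782794) = 1/18.782794 = 0.0532

0.0532


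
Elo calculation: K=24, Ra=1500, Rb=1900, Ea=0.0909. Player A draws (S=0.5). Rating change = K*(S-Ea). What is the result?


Elo update: delta = K * (S - Ea), where S = 0.5 (draws)
S - Ea = 0.5 - 0.0909 = 0.4091
Rating change = 24 * 0.4091
= 9.82

9.82 rating points


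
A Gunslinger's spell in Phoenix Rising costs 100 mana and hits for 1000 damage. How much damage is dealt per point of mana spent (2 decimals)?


Efficiency = damage / mana
= 1000 / 100
= 10.00

10.00 dmg/mana


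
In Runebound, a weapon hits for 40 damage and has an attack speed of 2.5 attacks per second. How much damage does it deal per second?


DPS = damage * attack_speed
= 40 * 2.5
= 100.0

100.0 DPS


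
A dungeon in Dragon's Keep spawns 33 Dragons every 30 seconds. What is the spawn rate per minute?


Spawns per minute = count * (60 / interval)
= 33 * (60 / 30)
= 33 * 2.0
= 66.0

66.0 per minute


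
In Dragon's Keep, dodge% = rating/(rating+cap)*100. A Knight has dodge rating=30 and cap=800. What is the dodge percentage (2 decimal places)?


dodge% = 30 / (30 + 800) * 100
= 30 / 830 * 100
= 0.036145 * 100
= 3.61%

3.61%


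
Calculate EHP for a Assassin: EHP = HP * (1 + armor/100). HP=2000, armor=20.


EHP = 2000 * (1 + 20/100)
= 2000 * (1 + 0.2)
= 2000 * 1.2
= 2400.0

2400.0 EHP


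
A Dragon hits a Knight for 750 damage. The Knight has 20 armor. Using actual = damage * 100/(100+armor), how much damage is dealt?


actual = 750 * 100 / (100 + 20)
= 750 * 100 / 120
= 75000 / 120
= 625.00

625.00 damage


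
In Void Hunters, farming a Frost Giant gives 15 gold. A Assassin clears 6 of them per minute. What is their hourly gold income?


Gold per minute = 15 * 6 = 90
Gold per hour = 90 * 60 = 5400

5400 gold/hour


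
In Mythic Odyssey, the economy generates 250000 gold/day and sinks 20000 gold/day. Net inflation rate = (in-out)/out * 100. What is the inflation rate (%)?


Net gold = 250000 - 20000 = 230000
Inflation rate = net / sunk * 100 = 230000 / 20000 * 100
= 11.5 * 100
= 1150.00%

1150.00%


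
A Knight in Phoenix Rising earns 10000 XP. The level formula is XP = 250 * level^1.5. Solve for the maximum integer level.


XP = 250 * level^1.5, so level = (XP / 250)^(1/1.5)
= (10000 / 250)^(1/1.5)
= 40.0^0.6667
= 11.6961
Floor: level = 11

level 11


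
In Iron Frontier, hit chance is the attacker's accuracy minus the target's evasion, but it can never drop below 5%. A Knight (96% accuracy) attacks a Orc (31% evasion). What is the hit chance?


accuracy - evasion = 96 - 31 = 65
Apply floor: max(65, 5) = 65
Hit chance = 65%

65%


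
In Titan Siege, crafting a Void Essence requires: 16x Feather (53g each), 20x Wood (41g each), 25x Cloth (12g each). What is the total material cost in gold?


Cost breakdown:
  Feather: 16 * 53 = 848
  Wood: 20 * 41 = 820
  Cloth: 25 * 12 = 300
Total = 848 + 820 + 300 = 1968

1968 gold


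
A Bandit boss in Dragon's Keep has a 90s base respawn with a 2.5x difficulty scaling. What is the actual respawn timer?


Respawn time = base * multiplier
= 90 * 2.5
= 225.0 seconds

225.0 seconds


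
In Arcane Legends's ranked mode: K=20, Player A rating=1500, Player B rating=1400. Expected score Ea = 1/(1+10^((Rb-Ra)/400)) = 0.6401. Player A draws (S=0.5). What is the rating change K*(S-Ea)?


Elo update: delta = K * (S - Ea), where S = 0.5 (draws)
S - Ea = 0.5 - 0.6401 = -0.1401
Rating change = 20 * -0.1401
= -2.80

-2.80 rating points


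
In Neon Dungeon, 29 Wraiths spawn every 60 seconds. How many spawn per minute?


Spawns per minute = count * (60 / interval)
= 29 * (60 / 60)
= 29 * 1.0
= 29.0

29.0 per minute


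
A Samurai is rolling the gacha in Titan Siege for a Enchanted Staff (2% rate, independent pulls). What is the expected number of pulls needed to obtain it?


Expected pulls for a geometric distribution = 1/p = 100 / rate%
= 100 / 2
= 50.0

50.0 pulls


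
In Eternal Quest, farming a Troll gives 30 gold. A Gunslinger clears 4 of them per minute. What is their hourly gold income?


Gold per minute = 30 * 4 = 120
Gold per hour = 120 * 60 = 7200

7200 gold/hour


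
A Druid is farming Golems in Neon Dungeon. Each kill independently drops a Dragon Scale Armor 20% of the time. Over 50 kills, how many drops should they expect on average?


Expected drops = kills * (drop_rate / 100)
= 50 * (20 / 100)
= 50 * 0.2
= 10.0

10.0 drops


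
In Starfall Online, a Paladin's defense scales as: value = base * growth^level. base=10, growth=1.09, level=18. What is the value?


value = base * growth^level
= 10 * 1.09^18
= 10 * 4.71712
= 47.17

47.17 defense


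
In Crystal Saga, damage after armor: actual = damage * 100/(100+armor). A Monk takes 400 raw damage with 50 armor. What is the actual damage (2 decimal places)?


actual = 400 * 100 / (100 + 50)
= 400 * 100 / 150
= 40000 / 150
= 266.67

266.67 damage


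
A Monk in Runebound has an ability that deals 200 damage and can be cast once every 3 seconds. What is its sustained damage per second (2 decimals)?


DPS = damage / cooldown
= 200 / 3
= 66.67

66.67 DPS


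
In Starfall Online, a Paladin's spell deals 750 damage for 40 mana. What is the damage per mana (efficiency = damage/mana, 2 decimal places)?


Efficiency = damage / mana
= 750 / 40
= 18.75

18.75 dmg/mana


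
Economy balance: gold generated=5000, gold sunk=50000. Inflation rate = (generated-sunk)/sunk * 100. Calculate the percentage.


Net gold = 5000 - 50000 = -45000
Inflation rate = net / sunk * 100 = -45000 / 50000 * 100
= -0.9 * 100
= -90.00%

-90.00%


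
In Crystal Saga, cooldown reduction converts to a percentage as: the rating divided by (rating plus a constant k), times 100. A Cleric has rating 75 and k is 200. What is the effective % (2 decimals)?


effective% = rating / (rating + k) * 100
= 75 / (75 + 200) * 100
= 75 / 275 * 100
= 0.272727 * 100
= 27.27%

27.27%


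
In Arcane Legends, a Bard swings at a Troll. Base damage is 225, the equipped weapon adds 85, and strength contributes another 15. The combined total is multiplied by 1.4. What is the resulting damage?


Sum base + weapon + str = 225 + 85 + 15 = 325
Multiply by 1.4:
325 * 1.4 = 455.0

455.0 damage


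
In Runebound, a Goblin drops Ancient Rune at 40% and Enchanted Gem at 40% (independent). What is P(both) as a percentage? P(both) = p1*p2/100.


For independent events, P(both) = P(A) * P(B)
= 40% * 40%
= 1600 / 100 %
= 16.0%

16.0%


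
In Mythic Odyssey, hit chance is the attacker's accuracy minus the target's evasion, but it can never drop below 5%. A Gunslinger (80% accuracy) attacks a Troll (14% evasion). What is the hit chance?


accuracy - evasion = 80 - 14 = 66
Apply floor: max(66, 5) = 66
Hit chance = 66%

66%


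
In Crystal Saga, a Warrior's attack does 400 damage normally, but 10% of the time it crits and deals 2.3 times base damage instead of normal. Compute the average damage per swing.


E[dmg] = base * (1 + crit_chance * (crit_mult - 1))
cc as decimal = 10/100 = 0.1
cm - 1 = 2.3 - 1 = 1.3
Bonus factor = 0.1 * 1.3 = 0.13
Total multiplier = 1 + 0.13 = 1.13
Expected damage = 400 * 1.13 = 452.00

452.00 damage


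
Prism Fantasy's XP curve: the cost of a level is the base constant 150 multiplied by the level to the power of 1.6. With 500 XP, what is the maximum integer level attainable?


XP = 150 * level^1.6, so level = (XP / 150)^(1/1.6)
= (500 / 150)^(1/1.6)
= 3.3333^0.625
= 2.1223
Floor: level = 2

level 2


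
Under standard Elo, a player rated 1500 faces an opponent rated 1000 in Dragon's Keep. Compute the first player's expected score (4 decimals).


Elo expected score: Ea = 1/(1 + 10^((Rb-Ra)/400))
Rb - Ra = 1000 - 1500 = -500
(Rb-Ra)/400 = -500/400 = -1.25
10^-1.25 = 0.056234
Ea = 1/(1 + 0.056234) = 1/1.056234 = 0.9468

0.9468


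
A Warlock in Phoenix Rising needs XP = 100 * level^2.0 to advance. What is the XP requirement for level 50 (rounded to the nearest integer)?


XP = 100 * level^2.0
Substitute level = 50:
XP = 100 * 50^2.0
= 100 * 2500.0
= 250000

250000 XP


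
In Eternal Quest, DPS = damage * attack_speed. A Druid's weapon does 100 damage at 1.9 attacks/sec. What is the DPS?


DPS = damage * attack_speed
= 100 * 1.9
= 190.0

190.0 DPS


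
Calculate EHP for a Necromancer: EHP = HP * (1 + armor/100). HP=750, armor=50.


EHP = 750 * (1 + 50/100)
= 750 * (1 + 0.5)
= 750 * 1.5
= 1125.0

1125.0 EHP


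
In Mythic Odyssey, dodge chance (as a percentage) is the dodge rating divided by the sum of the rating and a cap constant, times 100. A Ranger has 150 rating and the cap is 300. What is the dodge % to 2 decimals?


dodge% = 150 / (150 + 300) * 100
= 150 / 450 * 100
= 0.333333 * 100
= 33.33%

33.33%


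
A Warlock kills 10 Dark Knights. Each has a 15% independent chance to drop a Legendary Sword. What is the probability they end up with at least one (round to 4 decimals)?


P(at least one) = 1 - P(none) = 1 - (1-p)^n
p = 15/100 = 0.15
1 - p = 0.85
(1 - p)^10 = 0.85^10 = 0.196874
P(at least one) = 1 - 0.196874 = 0.8031

0.8031


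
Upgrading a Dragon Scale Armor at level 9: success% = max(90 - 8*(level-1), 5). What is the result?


raw_rate = 90 - 8 * (9 - 1)
= 90 - 8 * 8
= 90 - 64
= 26
Apply floor: max(26, 5) = 26%

26%


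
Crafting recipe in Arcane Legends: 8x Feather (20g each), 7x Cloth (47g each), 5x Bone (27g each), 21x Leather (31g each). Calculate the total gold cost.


Cost breakdown:
  Feather: 8 * 20 = 160
  Cloth: 7 * 47 = 329
  Bone: 5 * 27 = 135
  Leather: 21 * 31 = 651
Total = 160 + 329 + 135 + 651 = 1275

1275 gold


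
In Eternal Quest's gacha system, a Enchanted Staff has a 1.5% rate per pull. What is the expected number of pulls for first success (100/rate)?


Expected pulls for a geometric distribution = 1/p = 100 / rate%
= 100 / 1.5
= 66.67

66.67 pulls


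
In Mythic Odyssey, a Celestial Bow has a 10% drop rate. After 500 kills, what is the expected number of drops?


Expected drops = kills * (drop_rate / 100)
= 500 * (10 / 100)
= 500 * 0.1
= 50.0

50.0 drops


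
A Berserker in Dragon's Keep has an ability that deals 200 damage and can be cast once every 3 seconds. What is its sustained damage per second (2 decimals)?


DPS = damage / cooldown
= 200 / 3
= 66.67

66.67 DPS


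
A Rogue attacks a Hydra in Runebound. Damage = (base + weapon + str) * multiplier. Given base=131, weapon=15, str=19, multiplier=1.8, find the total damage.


Sum base + weapon + str = 131 + 15 + 19 = 165
Multiply by 1.8:
165 * 1.8 = 297.0

297.0 damage


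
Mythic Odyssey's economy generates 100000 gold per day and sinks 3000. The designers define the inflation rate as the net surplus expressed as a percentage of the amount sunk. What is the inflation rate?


Net gold = 100000 - 3000 = 97000
Inflation rate = net / sunk * 100 = 97000 / 3000 * 100
= 32.333333 * 100
= 3233.33%

3233.33%


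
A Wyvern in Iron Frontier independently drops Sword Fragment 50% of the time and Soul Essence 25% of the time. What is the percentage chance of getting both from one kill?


For independent events, P(both) = P(A) * P(B)
= 50% * 25%
= 1250 / 100 %
= 12.5%

12.5%


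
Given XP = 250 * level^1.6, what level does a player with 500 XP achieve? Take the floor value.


XP = 250 * level^1.6, so level = (XP / 250)^(1/1.6)
= (500 / 250)^(1/1.6)
= 2.0^0.625
= 1.5422
Floor: level = 1

level 1


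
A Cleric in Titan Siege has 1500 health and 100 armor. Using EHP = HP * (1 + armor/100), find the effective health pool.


EHP = 1500 * (1 + 100/100)
= 1500 * (1 + 1.0)
= 1500 * 2.0
= 3000.0

3000.0 EHP


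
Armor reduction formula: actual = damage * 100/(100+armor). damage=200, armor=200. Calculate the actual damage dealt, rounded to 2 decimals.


actual = 200 * 100 / (100 + 200)
= 200 * 100 / 300
= 20000 / 300
= 66.67

66.67 damage


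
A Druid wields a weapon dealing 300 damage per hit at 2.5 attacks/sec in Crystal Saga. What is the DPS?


DPS = damage * attack_speed
= 300 * 2.5
= 750.0

750.0 DPS


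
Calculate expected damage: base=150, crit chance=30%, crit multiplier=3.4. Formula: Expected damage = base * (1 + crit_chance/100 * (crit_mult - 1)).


E[dmg] = base * (1 + crit_chance * (crit_mult - 1))
cc as decimal = 30/100 = 0.3
cm - 1 = 3.4 - 1 = 2.4
Bonus factor = 0.3 * 2.4 = 0.72
Total multiplier = 1 + 0.72 = 1.72
Expected damage = 150 * 1.72 = 258.00

258.00 damage


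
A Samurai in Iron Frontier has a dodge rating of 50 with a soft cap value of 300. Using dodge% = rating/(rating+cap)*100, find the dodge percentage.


dodge% = 50 / (50 + 300) * 100
= 50 / 350 * 100
= 0.142857 * 100
= 14.29%

14.29%


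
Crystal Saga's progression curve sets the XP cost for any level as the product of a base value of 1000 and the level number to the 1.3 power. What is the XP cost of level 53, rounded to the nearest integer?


XP = 1000 * level^1.3
Substitute level = 53:
XP = 1000 * 53^1.3
= 1000 * 174.4049
= 174405

174405 XP


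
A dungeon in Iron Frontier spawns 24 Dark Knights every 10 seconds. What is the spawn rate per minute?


Spawns per minute = count * (60 / interval)
= 24 * (60 / 10)
= 24 * 6.0
= 144.0

144.0 per minute


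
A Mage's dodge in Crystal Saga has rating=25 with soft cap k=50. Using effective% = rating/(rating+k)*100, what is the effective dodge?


effective% = rating / (rating + k) * 100
= 25 / (25 + 50) * 100
= 25 / 75 * 100
= 0.333333 * 100
= 33.33%

33.33%


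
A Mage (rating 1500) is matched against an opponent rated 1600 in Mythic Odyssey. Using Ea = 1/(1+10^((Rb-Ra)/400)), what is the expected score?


Elo expected score: Ea = 1/(1 + 10^((Rb-Ra)/400))
Rb - Ra = 1600 - 1500 = 100
(Rb-Ra)/400 = 100/400 = 0.25
10^0.25 = 1.778279
Ea = 1/(1 + 1.778279) = 1/2.778279 = 0.3599

0.3599


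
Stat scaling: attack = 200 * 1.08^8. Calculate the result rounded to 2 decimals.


value = base * growth^level
= 200 * 1.08^8
= 200 * 1.85093
= 370.19

370.19 attack


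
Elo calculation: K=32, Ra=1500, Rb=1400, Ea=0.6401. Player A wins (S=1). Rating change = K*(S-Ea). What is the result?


Elo update: delta = K * (S - Ea), where S = 1 (wins)
S - Ea = 1 - 0.6401 = 0.3599
Rating change = 32 * 0.3599
= 11.52

11.52 rating points


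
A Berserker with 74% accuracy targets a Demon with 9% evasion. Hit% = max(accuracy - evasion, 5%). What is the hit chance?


accuracy - evasion = 74 - 9 = 65
Apply floor: max(65, 5) = 65
Hit chance = 65%

65%


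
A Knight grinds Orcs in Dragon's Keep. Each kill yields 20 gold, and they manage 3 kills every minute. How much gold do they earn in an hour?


Gold per minute = 20 * 3 = 60
Gold per hour = 60 * 60 = 3600

3600 gold/hour


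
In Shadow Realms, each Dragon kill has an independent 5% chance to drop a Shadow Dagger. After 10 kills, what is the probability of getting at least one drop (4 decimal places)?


P(at least one) = 1 - P(none) = 1 - (1-p)^n
p = 5/100 = 0.05
1 - p = 0.95
(1 - p)^10 = 0.95^10 = 0.598737
P(at least one) = 1 - 0.598737 = 0.4013

0.4013


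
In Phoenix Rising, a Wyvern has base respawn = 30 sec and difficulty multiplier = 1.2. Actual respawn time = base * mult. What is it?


Respawn time = base * multiplier
= 30 * 1.2
= 36.0 seconds

36.0 seconds


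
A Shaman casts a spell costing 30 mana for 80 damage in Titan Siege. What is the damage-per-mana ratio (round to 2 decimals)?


Efficiency = damage / mana
= 80 / 30
= 2.67

2.67 dmg/mana


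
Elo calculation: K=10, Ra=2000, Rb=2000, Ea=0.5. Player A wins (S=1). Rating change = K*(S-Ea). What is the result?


Elo update: delta = K * (S - Ea), where S = 1 (wins)
S - Ea = 1 - 0.5 = 0.5
Rating change = 10 * 0.5
= 5.00

5.00 rating points


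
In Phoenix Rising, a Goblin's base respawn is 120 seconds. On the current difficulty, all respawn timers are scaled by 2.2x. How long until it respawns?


Respawn time = base * multiplier
= 120 * 2.2
= 264.0 seconds

264.0 seconds


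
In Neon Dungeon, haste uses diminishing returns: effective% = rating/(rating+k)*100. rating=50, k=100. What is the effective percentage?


effective% = rating / (rating + k) * 100
= 50 / (50 + 100) * 100
= 50 / 150 * 100
= 0.333333 * 100
= 33.33%

33.33%


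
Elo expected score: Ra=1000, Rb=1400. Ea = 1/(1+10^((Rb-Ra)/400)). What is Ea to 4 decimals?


Elo expected score: Ea = 1/(1 + 10^((Rb-Ra)/400))
Rb - Ra = 1400 - 1000 = 400
(Rb-Ra)/400 = 400/400 = 1.0
10^1.0 = 10.0
Ea = 1/(1 + 10.0) = 1/11.0 = 0.0909

0.0909


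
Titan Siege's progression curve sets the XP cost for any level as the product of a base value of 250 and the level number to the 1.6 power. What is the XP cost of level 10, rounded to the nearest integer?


XP = 250 * level^1.6
Substitute level = 10:
XP = 250 * 10^1.6
= 250 * 39.8107
= 9953

9953 XP


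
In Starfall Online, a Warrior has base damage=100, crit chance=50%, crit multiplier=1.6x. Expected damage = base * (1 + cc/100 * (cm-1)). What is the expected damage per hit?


E[dmg] = base * (1 + crit_chance * (crit_mult - 1))
cc as decimal = 50/100 = 0.5
cm - 1 = 1.6 - 1 = 0.6
Bonus factor = 0.5 * 0.6 = 0.3
Total multiplier = 1 + 0.3 = 1.3
Expected damage = 100 * 1.3 = 130.00

130.00 damage


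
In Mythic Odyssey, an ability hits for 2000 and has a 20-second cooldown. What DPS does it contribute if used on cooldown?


DPS = damage / cooldown
= 2000 / 20
= 100.00

100.00 DPS


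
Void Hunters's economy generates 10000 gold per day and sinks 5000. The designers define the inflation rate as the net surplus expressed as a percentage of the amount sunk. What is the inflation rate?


Net gold = 10000 - 5000 = 5000
Inflation rate = net / sunk * 100 = 5000 / 5000 * 100
= 1.0 * 100
= 100.00%

100.00%


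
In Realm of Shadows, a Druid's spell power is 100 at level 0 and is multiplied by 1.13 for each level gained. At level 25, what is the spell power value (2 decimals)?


value = base * growth^level
= 100 * 1.13^25
= 100 * 21.230542
= 2123.05

2123.05 spell power


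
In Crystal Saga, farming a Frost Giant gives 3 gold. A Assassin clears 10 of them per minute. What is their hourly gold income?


Gold per minute = 3 * 10 = 30
Gold per hour = 30 * 60 = 1800

1800 gold/hour


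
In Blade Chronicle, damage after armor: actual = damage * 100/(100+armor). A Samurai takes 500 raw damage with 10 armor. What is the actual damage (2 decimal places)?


actual = 500 * 100 / (100 + 10)
= 500 * 100 / 110
= 50000 / 110
= 454.55

454.55 damage


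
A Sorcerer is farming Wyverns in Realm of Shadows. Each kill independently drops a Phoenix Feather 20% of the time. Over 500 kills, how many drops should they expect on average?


Expected drops = kills * (drop_rate / 100)
= 500 * (20 / 100)
= 500 * 0.2
= 100.0

100.0 drops


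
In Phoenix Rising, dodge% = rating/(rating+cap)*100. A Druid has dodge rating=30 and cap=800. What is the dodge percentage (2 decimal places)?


dodge% = 30 / (30 + 800) * 100
= 30 / 830 * 100
= 0.036145 * 100
= 3.61%

3.61%


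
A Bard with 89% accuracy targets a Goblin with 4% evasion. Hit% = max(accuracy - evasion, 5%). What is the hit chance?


accuracy - evasion = 89 - 4 = 85
Apply floor: max(85, 5) = 85
Hit chance = 85%

85%


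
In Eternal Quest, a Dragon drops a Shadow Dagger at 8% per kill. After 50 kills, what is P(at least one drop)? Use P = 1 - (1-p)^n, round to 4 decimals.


P(at least one) = 1 - P(none) = 1 - (1-p)^n
p = 8/100 = 0.08
1 - p = 0.92
(1 - p)^50 = 0.92^50 = 0.015466
P(at least one) = 1 - 0.015466 = 0.9845

0.9845


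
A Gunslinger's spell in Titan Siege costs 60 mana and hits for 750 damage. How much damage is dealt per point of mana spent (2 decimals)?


Efficiency = damage / mana
= 750 / 60
= 12.50

12.50 dmg/mana


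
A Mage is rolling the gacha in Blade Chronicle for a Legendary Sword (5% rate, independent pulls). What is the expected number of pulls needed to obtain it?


Expected pulls for a geometric distribution = 1/p = 100 / rate%
= 100 / 5
= 20.0

20.0 pulls


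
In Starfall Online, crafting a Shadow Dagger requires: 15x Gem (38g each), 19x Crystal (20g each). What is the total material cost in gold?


Cost breakdown:
  Gem: 15 * 38 = 570
  Crystal: 19 * 20 = 380
Total = 570 + 380 = 950

950 gold


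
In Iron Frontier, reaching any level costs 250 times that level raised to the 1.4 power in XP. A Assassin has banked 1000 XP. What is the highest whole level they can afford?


XP = 250 * level^1.4, so level = (XP / 250)^(1/1.4)
= (1000 / 250)^(1/1.4)
= 4.0^0.7143
= 2.6918
Floor: level = 2

level 2


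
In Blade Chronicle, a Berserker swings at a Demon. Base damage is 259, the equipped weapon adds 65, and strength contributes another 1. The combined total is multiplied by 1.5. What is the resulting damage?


Sum base + weapon + str = 259 + 65 + 1 = 325
Multiply by 1.5:
325 * 1.5 = 487.5

487.5 damage


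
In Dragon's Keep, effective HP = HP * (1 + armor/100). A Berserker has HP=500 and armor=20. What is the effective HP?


EHP = 500 * (1 + 20/100)
= 500 * (1 + 0.2)
= 500 * 1.2
= 600.0

600.0 EHP


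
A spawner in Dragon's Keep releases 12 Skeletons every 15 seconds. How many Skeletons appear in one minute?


Spawns per minute = count * (60 / interval)
= 12 * (60 / 15)
= 12 * 4.0
= 48.0

48.0 per minute


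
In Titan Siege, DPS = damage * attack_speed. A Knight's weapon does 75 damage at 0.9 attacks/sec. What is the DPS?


DPS = damage * attack_speed
= 75 * 0.9
= 67.5

67.5 DPS


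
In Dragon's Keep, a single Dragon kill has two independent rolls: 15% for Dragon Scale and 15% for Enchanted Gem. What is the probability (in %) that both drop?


For independent events, P(both) = P(A) * P(B)
= 15% * 15%
= 225 / 100 %
= 2.25%

2.25%


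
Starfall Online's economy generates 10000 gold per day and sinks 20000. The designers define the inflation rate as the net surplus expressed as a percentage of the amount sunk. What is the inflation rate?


Net gold = 10000 - 20000 = -10000
Inflation rate = net / sunk * 100 = -10000 / 20000 * 100
= -0.5 * 100
= -50.00%

-50.00%


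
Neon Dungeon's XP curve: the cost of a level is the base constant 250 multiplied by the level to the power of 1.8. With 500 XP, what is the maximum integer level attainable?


XP = 250 * level^1.8, so level = (XP / 250)^(1/1.8)
= (500 / 250)^(1/1.8)
= 2.0^0.5556
= 1.4697
Floor: level = 1

level 1


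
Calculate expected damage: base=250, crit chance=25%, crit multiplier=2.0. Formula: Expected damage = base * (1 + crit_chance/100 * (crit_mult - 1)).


E[dmg] = base * (1 + crit_chance * (crit_mult - 1))
cc as decimal = 25/100 = 0.25
cm - 1 = 2.0 - 1 = 1.0
Bonus factor = 0.25 * 1.0 = 0.25
Total multiplier = 1 + 0.25 = 1.25
Expected damage = 250 * 1.25 = 312.50

312.50 damage


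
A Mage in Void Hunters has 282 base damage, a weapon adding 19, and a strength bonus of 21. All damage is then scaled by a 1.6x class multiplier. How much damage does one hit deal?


Sum base + weapon + str = 282 + 19 + 21 = 322
Multiply by 1.6:
322 * 1.6 = 515.2

515.2 damage


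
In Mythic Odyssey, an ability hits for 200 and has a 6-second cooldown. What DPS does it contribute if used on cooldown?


DPS = damage / cooldown
= 200 / 6
= 33.33

33.33 DPS


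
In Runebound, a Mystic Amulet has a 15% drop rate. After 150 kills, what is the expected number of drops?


Expected drops = kills * (drop_rate / 100)
= 150 * (15 / 100)
= 150 * 0.15
= 22.5

22.5 drops


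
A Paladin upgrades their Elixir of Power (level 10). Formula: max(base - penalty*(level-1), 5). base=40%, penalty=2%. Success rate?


raw_rate = 40 - 2 * (10 - 1)
= 40 - 2 * 9
= 40 - 18
= 22
Apply floor: max(22, 5) = 22%

22%


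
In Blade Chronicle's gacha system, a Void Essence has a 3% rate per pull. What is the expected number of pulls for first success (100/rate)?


Expected pulls for a geometric distribution = 1/p = 100 / rate%
= 100 / 3
= 33.33

33.33 pulls


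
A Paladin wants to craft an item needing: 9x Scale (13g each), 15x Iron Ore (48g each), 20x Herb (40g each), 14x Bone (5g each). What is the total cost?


Cost breakdown:
  Scale: 9 * 13 = 117
  Iron Ore: 15 * 48 = 720
  Herb: 20 * 40 = 800
  Bone: 14 * 5 = 70
Total = 117 + 720 + 800 + 70 = 1707

1707 gold


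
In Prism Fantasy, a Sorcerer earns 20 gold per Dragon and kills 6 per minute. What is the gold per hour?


Gold per minute = 20 * 6 = 120
Gold per hour = 120 * 60 = 7200

7200 gold/hour


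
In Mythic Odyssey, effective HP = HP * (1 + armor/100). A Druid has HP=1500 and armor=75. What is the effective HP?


EHP = 1500 * (1 + 75/100)
= 1500 * (1 + 0.75)
= 1500 * 1.75
= 2625.0

2625.0 EHP


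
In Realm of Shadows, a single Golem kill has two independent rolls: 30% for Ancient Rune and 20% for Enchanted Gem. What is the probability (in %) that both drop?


For independent events, P(both) = P(A) * P(B)
= 30% * 20%
= 600 / 100 %
= 6.0%

6.0%


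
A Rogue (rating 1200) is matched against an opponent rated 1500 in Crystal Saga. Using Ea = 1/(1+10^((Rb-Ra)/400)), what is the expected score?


Elo expected score: Ea = 1/(1 + 10^((Rb-Ra)/400))
Rb - Ra = 1500 - 1200 = 300
(Rb-Ra)/400 = 300/400 = 0.75
10^0.75 = 5.623413
Ea = 1/(1 + 5.623413) = 1/6.623413 = 0.1510

0.1510


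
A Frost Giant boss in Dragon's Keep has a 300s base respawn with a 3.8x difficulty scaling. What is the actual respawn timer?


Respawn time = base * multiplier
= 300 * 3.8
= 1140.0 seconds

1140.0 seconds


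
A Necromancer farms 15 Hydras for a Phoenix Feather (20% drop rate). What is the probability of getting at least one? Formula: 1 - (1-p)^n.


P(at least one) = 1 - P(none) = 1 - (1-p)^n
p = 20/100 = 0.2
1 - p = 0.8
(1 - p)^15 = 0.8^15 = 0.035184
P(at least one) = 1 - 0.035184 = 0.9648

0.9648


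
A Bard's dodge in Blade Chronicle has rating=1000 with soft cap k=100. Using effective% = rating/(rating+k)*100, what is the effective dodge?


effective% = rating / (rating + k) * 100
= 1000 / (1000 + 100) * 100
= 1000 / 1100 * 100
= 0.909091 * 100
= 90.91%

90.91%


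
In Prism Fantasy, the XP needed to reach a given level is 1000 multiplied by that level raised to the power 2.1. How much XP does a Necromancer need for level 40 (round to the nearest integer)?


XP = 1000 * level^2.1
Substitute level = 40:
XP = 1000 * 40^2.1
= 1000 * 2313.8009
= 2313801

2313801 XP


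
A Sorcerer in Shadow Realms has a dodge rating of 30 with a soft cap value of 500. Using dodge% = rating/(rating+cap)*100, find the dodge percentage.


dodge% = 30 / (30 + 500) * 100
= 30 / 530 * 100
= 0.056604 * 100
= 5.66%

5.66%


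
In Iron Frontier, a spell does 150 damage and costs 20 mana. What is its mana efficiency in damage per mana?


Efficiency = damage / mana
= 150 / 20
= 7.50

7.50 dmg/mana


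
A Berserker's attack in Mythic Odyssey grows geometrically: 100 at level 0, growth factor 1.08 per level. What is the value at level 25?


value = base * growth^level
= 100 * 1.08^25
= 100 * 6.848475
= 684.85

684.85 attack


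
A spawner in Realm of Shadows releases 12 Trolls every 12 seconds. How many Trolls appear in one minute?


Spawns per minute = count * (60 / interval)
= 12 * (60 / 12)
= 12 * 5.0
= 60.0

60.0 per minute


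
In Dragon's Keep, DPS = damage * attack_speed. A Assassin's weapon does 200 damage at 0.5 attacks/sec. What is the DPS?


DPS = damage * attack_speed
= 200 * 0.5
= 100.0

100.0 DPS


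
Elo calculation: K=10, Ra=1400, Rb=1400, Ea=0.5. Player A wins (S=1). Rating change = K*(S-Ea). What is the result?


Elo update: delta = K * (S - Ea), where S = 1 (wins)
S - Ea = 1 - 0.5 = 0.5
Rating change = 10 * 0.5
= 5.00

5.00 rating points


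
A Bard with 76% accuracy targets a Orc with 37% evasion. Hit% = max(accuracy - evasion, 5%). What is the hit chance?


accuracy - evasion = 76 - 37 = 39
Apply floor: max(39, 5) = 39
Hit chance = 39%

39%


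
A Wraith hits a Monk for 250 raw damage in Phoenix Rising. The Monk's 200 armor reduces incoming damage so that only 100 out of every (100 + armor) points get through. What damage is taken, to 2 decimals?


actual = 250 * 100 / (100 + 200)
= 250 * 100 / 300
= 25000 / 300
= 83.33

83.33 damage


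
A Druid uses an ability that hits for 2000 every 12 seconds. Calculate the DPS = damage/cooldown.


DPS = damage / cooldown
= 2000 / 12
= 166.67

166.67 DPS


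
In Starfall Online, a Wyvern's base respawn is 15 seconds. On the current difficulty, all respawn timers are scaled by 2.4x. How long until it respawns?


Respawn time = base * multiplier
= 15 * 2.4
= 36.0 seconds

36.0 seconds


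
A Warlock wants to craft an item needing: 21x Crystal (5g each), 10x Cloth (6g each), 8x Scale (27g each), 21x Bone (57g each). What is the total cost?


Cost breakdown:
  Crystal: 21 * 5 = 105
  Cloth: 10 * 6 = 60
  Scale: 8 * 27 = 216
  Bone: 21 * 57 = 1197
Total = 105 + 60 + 216 + 1197 = 1578

1578 gold


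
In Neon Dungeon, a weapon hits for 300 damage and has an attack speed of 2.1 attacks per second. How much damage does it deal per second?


DPS = damage * attack_speed
= 300 * 2.1
= 630.0

630.0 DPS


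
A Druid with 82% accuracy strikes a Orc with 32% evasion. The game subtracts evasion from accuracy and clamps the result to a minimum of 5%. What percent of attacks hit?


accuracy - evasion = 82 - 32 = 50
Apply floor: max(50, 5) = 50
Hit chance = 50%

50%


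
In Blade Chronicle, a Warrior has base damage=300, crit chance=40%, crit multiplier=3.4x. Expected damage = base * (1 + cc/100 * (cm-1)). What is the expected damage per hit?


E[dmg] = base * (1 + crit_chance * (crit_mult - 1))
cc as decimal = 40/100 = 0.4
cm - 1 = 3.4 - 1 = 2.4
Bonus factor = 0.4 * 2.4 = 0.96
Total multiplier = 1 + 0.96 = 1.96
Expected damage = 300 * 1.96 = 588.00

588.00 damage


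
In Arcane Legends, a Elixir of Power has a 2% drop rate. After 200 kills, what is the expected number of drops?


Expected drops = kills * (drop_rate / 100)
= 200 * (2 / 100)
= 200 * 0.02
= 4.0

4.0 drops


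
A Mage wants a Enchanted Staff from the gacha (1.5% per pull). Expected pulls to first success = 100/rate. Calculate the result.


Expected pulls for a geometric distribution = 1/p = 100 / rate%
= 100 / 1.5
= 66.67

66.67 pulls


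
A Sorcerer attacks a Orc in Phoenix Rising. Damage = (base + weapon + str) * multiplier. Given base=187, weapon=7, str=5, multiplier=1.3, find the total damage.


Sum base + weapon + str = 187 + 7 + 5 = 199
Multiply by 1.3:
199 * 1.3 = 258.7

258.7 damage
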